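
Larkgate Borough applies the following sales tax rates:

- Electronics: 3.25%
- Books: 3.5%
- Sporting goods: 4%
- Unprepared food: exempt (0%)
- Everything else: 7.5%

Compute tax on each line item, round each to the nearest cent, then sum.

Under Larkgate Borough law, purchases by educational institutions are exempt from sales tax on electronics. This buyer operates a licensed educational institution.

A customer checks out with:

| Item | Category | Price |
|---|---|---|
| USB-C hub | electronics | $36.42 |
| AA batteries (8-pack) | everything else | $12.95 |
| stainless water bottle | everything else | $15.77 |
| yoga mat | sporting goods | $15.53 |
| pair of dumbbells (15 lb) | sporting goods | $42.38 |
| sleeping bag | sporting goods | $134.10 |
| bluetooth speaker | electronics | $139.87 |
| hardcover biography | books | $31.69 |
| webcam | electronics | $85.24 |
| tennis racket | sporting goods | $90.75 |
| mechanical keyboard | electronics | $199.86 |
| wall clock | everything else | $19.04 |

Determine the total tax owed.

USB-C hub $36.42: electronics, buyer-exempt → 0% → $0.00
AA batteries (8-pack) $12.95: everything else → 7.5% → $0.97
Stainless water bottle $15.77: everything else → 7.5% → $1.18
Yoga mat $15.53: sporting goods → 4% → $0.62
Pair of dumbbells (15 lb) $42.38: sporting goods → 4% → $1.70
Sleeping bag $134.10: sporting goods → 4% → $5.36
Bluetooth speaker $139.87: electronics, buyer-exempt → 0% → $0.00
Hardcover biography $31.69: books → 3.5% → $1.11
Webcam $85.24: electronics, buyer-exempt → 0% → $0.00
Tennis racket $90.75: sporting goods → 4% → $3.63
Mechanical keyboard $199.86: electronics, buyer-exempt → 0% → $0.00
Wall clock $19.04: everything else → 7.5% → $1.43
Total tax = $0.97 + $1.18 + $0.62 + $1.70 + $5.36 + $1.11 + $3.63 + $1.43 = $16.00

$16.00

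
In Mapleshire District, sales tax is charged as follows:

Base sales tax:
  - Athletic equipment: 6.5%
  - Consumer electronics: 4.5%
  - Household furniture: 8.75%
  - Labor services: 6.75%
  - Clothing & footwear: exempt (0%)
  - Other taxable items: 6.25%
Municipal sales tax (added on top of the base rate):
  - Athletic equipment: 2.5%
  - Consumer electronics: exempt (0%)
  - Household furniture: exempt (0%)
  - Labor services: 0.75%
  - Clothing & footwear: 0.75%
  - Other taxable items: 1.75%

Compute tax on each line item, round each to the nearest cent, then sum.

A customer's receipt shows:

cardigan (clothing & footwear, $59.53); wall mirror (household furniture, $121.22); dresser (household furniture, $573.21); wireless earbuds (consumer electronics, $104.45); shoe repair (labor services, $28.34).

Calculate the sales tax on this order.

Cardigan $59.53: clothing & footwear → 0% + 0.75% municipal = 0.75% → $0.45
Wall mirror $121.22: household furniture → 8.75% + 0% municipal = 8.75% → $10.61
Dresser $573.21: household furniture → 8.75% + 0% municipal = 8.75% → $50.16
Wireless earbuds $104.45: consumer electronics → 4.5% + 0% municipal = 4.5% → $4.70
Shoe repair $28.34: labor services → 6.75% + 0.75% municipal = 7.5% → $2.13
Total tax = $0.45 + $10.61 + $50.16 + $4.70 + $2.13 = $68.05

$68.05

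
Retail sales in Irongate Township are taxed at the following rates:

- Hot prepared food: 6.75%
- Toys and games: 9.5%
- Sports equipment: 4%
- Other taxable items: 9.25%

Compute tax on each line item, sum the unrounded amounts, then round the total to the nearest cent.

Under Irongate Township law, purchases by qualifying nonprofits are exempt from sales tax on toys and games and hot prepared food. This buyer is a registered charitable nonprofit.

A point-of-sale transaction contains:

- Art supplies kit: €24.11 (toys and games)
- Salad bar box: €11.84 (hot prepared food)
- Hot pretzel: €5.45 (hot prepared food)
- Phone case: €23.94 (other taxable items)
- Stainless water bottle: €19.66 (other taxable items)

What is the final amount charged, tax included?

Art supplies kit €24.11: toys and games, buyer-exempt → 0% → €0.00
Salad bar box €11.84: hot prepared food, buyer-exempt → 0% → €0.00
Hot pretzel €5.45: hot prepared food, buyer-exempt → 0% → €0.00
Phone case €23.94: other taxable items → 9.25% → €2.21445
Stainless water bottle €19.66: other taxable items → 9.25% → €1.81855
Subtotal = €85.00; unrounded tax = €4.033 → €4.03; total due = €89.03

€89.03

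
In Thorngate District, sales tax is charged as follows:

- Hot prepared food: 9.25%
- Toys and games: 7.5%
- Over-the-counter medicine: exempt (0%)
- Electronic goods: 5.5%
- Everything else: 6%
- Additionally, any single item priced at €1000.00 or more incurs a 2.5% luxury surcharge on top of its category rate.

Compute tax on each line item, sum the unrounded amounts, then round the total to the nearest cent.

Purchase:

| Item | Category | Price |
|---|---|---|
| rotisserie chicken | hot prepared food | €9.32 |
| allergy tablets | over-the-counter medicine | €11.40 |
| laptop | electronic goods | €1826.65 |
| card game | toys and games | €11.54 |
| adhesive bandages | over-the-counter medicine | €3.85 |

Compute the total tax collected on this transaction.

Rotisserie chicken €9.32: hot prepared food → 9.25% → €0.8621
Allergy tablets €11.40: over-the-counter medicine → 0% → €0.00
Laptop €1826.65: electronic goods → 5.5% + 2.5% surcharge = 8% → €146.132
Card game €11.54: toys and games → 7.5% → €0.8655
Adhesive bandages €3.85: over-the-counter medicine → 0% → €0.00
Unrounded tax sum = €147.8596 → €147.86

€147.86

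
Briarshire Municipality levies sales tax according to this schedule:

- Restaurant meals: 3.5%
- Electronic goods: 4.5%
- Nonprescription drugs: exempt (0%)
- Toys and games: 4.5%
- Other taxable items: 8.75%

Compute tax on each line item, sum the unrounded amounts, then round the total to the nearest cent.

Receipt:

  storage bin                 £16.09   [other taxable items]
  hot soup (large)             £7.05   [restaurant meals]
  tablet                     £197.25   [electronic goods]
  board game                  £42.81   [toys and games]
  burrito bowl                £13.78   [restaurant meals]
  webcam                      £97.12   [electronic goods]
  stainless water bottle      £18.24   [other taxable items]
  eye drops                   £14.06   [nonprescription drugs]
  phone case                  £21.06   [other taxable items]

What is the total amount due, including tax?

Storage bin £16.09: other taxable items → 8.75% → £1.407875
Hot soup (large) £7.05: restaurant meals → 3.5% → £0.24675
Tablet £197.25: electronic goods → 4.5% → £8.87625
Board game £42.81: toys and games → 4.5% → £1.92645
Burrito bowl £13.78: restaurant meals → 3.5% → £0.4823
Webcam £97.12: electronic goods → 4.5% → £4.3704
Stainless water bottle £18.24: other taxable items → 8.75% → £1.596
Eye drops £14.06: nonprescription drugs → 0% → £0.00
Phone case £21.06: other taxable items → 8.75% → £1.84275
Subtotal = £427.46; unrounded tax = £20.748775 → £20.75; total due = £448.21

£448.21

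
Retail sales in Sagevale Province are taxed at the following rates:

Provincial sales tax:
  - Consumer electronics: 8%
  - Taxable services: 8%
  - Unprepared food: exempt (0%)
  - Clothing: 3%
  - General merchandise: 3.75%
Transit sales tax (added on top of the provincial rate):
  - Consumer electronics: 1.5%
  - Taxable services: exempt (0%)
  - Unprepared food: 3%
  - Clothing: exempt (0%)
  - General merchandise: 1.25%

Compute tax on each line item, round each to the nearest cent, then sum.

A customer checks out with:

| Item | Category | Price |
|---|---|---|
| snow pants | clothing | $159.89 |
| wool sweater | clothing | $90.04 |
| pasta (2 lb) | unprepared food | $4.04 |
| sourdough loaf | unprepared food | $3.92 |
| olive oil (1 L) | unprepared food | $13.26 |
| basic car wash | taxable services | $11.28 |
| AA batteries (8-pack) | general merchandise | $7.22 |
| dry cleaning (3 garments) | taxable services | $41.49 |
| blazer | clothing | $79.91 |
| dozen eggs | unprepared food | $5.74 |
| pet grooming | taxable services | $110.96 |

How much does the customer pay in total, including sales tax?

$551.92

Snow pants $159.89: clothing → 3% + 0% transit = 3% → $4.80
Wool sweater $90.04: clothing → 3% + 0% transit = 3% → $2.70
Pasta (2 lb) $4.04: unprepared food → 0% + 3% transit = 3% → $0.12
Sourdough loaf $3.92: unprepared food → 0% + 3% transit = 3% → $0.12
Olive oil (1 L) $13.26: unprepared food → 0% + 3% transit = 3% → $0.40
Basic car wash $11.28: taxable services → 8% + 0% transit = 8% → $0.90
AA batteries (8-pack) $7.22: general merchandise → 3.75% + 1.25% transit = 5% → $0.36
Dry cleaning (3 garments) $41.49: taxable services → 8% + 0% transit = 8% → $3.32
Blazer $79.91: clothing → 3% + 0% transit = 3% → $2.40
Dozen eggs $5.74: unprepared food → 0% + 3% transit = 3% → $0.17
Pet grooming $110.96: taxable services → 8% + 0% transit = 8% → $8.88
Subtotal = $527.75; tax = $24.17; total due = $551.92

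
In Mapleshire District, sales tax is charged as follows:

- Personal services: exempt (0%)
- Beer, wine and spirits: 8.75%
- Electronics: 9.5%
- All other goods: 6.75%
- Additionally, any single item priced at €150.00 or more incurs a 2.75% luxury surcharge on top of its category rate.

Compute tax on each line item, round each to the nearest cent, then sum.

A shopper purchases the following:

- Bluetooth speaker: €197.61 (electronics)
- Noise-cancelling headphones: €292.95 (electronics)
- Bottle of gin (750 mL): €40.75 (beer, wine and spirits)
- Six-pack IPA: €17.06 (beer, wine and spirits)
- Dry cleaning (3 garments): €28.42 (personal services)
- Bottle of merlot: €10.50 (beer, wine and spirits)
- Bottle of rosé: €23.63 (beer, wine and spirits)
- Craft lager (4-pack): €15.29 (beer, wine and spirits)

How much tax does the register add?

Bluetooth speaker €197.61: electronics → 9.5% + 2.75% surcharge = 12.25% → €24.21
Noise-cancelling headphones €292.95: electronics → 9.5% + 2.75% surcharge = 12.25% → €35.89
Bottle of gin (750 mL) €40.75: beer, wine and spirits → 8.75% → €3.57
Six-pack IPA €17.06: beer, wine and spirits → 8.75% → €1.49
Dry cleaning (3 garments) €28.42: personal services → 0% → €0.00
Bottle of merlot €10.50: beer, wine and spirits → 8.75% → €0.92
Bottle of rosé €23.63: beer, wine and spirits → 8.75% → €2.07
Craft lager (4-pack) €15.29: beer, wine and spirits → 8.75% → €1.34
Total tax = €24.21 + €35.89 + €3.57 + €1.49 + €0.92 + €2.07 + €1.34 = €69.49

€69.49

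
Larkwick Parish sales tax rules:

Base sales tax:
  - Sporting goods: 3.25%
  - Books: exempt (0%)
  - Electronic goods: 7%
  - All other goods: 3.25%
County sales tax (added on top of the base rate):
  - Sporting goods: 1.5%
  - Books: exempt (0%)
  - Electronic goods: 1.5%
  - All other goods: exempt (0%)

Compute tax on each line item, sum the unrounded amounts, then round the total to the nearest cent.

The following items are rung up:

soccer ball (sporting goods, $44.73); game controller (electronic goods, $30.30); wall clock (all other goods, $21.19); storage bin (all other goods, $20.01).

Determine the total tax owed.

Soccer ball $44.73: sporting goods → 3.25% + 1.5% county = 4.75% → $2.124675
Game controller $30.30: electronic goods → 7% + 1.5% county = 8.5% → $2.5755
Wall clock $21.19: all other goods → 3.25% + 0% county = 3.25% → $0.688675
Storage bin $20.01: all other goods → 3.25% + 0% county = 3.25% → $0.650325
Unrounded tax sum = $6.039175 → $6.04

$6.04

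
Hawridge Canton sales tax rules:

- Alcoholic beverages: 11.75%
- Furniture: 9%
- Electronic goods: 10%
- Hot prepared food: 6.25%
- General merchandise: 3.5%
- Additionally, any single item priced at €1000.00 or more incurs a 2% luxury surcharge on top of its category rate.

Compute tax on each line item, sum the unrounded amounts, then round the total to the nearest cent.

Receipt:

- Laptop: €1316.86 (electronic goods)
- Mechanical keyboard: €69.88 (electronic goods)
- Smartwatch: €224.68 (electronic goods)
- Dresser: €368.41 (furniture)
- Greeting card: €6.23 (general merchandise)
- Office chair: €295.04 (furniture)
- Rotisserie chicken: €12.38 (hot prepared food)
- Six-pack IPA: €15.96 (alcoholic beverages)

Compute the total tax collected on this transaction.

€250.06

Laptop €1316.86: electronic goods → 10% + 2% surcharge = 12% → €158.0232
Mechanical keyboard €69.88: electronic goods → 10% → €6.988
Smartwatch €224.68: electronic goods → 10% → €22.468
Dresser €368.41: furniture → 9% → €33.1569
Greeting card €6.23: general merchandise → 3.5% → €0.21805
Office chair €295.04: furniture → 9% → €26.5536
Rotisserie chicken €12.38: hot prepared food → 6.25% → €0.77375
Six-pack IPA €15.96: alcoholic beverages → 11.75% → €1.8753
Unrounded tax sum = €250.0568 → €250.06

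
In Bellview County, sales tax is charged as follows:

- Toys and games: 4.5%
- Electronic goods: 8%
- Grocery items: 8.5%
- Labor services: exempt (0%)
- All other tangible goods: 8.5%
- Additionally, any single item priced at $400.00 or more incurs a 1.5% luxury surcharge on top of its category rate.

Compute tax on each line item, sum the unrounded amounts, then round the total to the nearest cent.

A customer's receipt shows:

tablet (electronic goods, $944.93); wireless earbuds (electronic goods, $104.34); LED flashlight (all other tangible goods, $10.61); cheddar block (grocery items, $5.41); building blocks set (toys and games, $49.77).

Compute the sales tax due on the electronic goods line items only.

$98.12

Tablet $944.93: electronic goods → 8% + 1.5% surcharge = 9.5% → $89.76835
Wireless earbuds $104.34: electronic goods → 8% → $8.3472
Tax on electronic goods: unrounded sum = $98.11555 → $98.12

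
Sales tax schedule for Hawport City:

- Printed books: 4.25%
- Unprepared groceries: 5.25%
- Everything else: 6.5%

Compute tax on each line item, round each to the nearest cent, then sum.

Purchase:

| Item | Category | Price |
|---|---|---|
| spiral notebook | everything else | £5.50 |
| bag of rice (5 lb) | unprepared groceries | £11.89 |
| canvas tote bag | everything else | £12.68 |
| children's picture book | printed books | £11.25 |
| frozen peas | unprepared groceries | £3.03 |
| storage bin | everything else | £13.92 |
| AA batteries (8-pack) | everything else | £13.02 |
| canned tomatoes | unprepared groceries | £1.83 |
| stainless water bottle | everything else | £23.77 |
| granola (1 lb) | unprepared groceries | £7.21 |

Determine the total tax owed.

Spiral notebook £5.50: everything else → 6.5% → £0.36
Bag of rice (5 lb) £11.89: unprepared groceries → 5.25% → £0.62
Canvas tote bag £12.68: everything else → 6.5% → £0.82
Children's picture book £11.25: printed books → 4.25% → £0.48
Frozen peas £3.03: unprepared groceries → 5.25% → £0.16
Storage bin £13.92: everything else → 6.5% → £0.90
AA batteries (8-pack) £13.02: everything else → 6.5% → £0.85
Canned tomatoes £1.83: unprepared groceries → 5.25% → £0.10
Stainless water bottle £23.77: everything else → 6.5% → £1.55
Granola (1 lb) £7.21: unprepared groceries → 5.25% → £0.38
Total tax = £0.36 + £0.62 + £0.82 + £0.48 + £0.16 + £0.90 + £0.85 + £0.10 + £1.55 + £0.38 = £6.22

£6.22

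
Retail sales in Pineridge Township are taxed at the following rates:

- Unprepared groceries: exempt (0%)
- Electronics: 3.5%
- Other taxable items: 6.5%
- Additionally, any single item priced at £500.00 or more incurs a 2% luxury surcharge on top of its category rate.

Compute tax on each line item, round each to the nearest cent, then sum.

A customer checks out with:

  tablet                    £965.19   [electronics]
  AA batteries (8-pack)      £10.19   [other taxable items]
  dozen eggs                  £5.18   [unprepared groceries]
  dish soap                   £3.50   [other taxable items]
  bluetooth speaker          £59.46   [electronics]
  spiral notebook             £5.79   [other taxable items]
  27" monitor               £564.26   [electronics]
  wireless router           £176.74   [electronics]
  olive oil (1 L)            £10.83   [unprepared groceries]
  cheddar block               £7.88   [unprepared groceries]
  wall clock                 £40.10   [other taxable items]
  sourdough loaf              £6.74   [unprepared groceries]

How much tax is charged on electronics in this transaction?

£92.39

Tablet £965.19: electronics → 3.5% + 2% surcharge = 5.5% → £53.09
Bluetooth speaker £59.46: electronics → 3.5% → £2.08
27" monitor £564.26: electronics → 3.5% + 2% surcharge = 5.5% → £31.03
Wireless router £176.74: electronics → 3.5% → £6.19
Tax on electronics = £53.09 + £2.08 + £31.03 + £6.19 = £92.39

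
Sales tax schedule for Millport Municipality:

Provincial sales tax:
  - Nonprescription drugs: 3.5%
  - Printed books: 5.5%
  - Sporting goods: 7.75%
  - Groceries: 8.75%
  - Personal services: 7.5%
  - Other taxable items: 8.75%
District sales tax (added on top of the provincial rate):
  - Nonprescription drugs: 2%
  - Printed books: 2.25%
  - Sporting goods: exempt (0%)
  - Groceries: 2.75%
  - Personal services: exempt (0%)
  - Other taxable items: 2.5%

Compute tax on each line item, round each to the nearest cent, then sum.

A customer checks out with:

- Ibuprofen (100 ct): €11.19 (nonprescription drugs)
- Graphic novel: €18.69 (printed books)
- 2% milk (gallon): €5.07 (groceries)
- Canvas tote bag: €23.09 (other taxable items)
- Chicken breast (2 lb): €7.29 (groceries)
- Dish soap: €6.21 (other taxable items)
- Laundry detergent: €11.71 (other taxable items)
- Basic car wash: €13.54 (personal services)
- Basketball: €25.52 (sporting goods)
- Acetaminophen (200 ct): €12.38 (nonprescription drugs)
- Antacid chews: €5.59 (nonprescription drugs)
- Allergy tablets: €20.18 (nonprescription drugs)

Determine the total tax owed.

Ibuprofen (100 ct) €11.19: nonprescription drugs → 3.5% + 2% district = 5.5% → €0.62
Graphic novel €18.69: printed books → 5.5% + 2.25% district = 7.75% → €1.45
2% milk (gallon) €5.07: groceries → 8.75% + 2.75% district = 11.5% → €0.58
Canvas tote bag €23.09: other taxable items → 8.75% + 2.5% district = 11.25% → €2.60
Chicken breast (2 lb) €7.29: groceries → 8.75% + 2.75% district = 11.5% → €0.84
Dish soap €6.21: other taxable items → 8.75% + 2.5% district = 11.25% → €0.70
Laundry detergent €11.71: other taxable items → 8.75% + 2.5% district = 11.25% → €1.32
Basic car wash €13.54: personal services → 7.5% + 0% district = 7.5% → €1.02
Basketball €25.52: sporting goods → 7.75% + 0% district = 7.75% → €1.98
Acetaminophen (200 ct) €12.38: nonprescription drugs → 3.5% + 2% district = 5.5% → €0.68
Antacid chews €5.59: nonprescription drugs → 3.5% + 2% district = 5.5% → €0.31
Allergy tablets €20.18: nonprescription drugs → 3.5% + 2% district = 5.5% → €1.11
Total tax = €0.62 + €1.45 + €0.58 + €2.60 + €0.84 + €0.70 + €1.32 + €1.02 + €1.98 + €0.68 + €0.31 + €1.11 = €13.21

€13.21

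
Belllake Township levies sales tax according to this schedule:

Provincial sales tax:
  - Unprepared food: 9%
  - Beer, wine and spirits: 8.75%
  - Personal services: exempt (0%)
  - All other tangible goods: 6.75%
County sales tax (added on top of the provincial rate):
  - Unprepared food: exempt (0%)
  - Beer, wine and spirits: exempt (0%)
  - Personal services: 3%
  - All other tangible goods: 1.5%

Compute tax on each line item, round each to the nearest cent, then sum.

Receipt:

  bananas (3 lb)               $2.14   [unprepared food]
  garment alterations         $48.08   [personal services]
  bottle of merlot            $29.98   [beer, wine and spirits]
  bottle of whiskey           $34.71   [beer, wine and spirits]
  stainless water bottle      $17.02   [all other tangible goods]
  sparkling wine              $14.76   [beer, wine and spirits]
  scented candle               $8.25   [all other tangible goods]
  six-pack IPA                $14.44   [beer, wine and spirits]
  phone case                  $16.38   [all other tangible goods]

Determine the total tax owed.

Bananas (3 lb) $2.14: unprepared food → 9% + 0% county = 9% → $0.19
Garment alterations $48.08: personal services → 0% + 3% county = 3% → $1.44
Bottle of merlot $29.98: beer, wine and spirits → 8.75% + 0% county = 8.75% → $2.62
Bottle of whiskey $34.71: beer, wine and spirits → 8.75% + 0% county = 8.75% → $3.04
Stainless water bottle $17.02: all other tangible goods → 6.75% + 1.5% county = 8.25% → $1.40
Sparkling wine $14.76: beer, wine and spirits → 8.75% + 0% county = 8.75% → $1.29
Scented candle $8.25: all other tangible goods → 6.75% + 1.5% county = 8.25% → $0.68
Six-pack IPA $14.44: beer, wine and spirits → 8.75% + 0% county = 8.75% → $1.26
Phone case $16.38: all other tangible goods → 6.75% + 1.5% county = 8.25% → $1.35
Total tax = $0.19 + $1.44 + $2.62 + $3.04 + $1.40 + $1.29 + $0.68 + $1.26 + $1.35 = $13.27

$13.27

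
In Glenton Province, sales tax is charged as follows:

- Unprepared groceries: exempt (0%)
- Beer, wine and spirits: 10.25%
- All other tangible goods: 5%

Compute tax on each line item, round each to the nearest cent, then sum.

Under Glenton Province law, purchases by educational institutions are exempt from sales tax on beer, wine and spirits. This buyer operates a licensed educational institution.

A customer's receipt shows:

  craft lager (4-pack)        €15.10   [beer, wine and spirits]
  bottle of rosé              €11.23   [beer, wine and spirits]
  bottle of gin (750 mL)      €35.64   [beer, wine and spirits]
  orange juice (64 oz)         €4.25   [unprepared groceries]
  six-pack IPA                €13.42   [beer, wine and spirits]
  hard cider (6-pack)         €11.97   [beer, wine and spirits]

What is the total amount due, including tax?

Craft lager (4-pack) €15.10: beer, wine and spirits, buyer-exempt → 0% → €0.00
Bottle of rosé €11.23: beer, wine and spirits, buyer-exempt → 0% → €0.00
Bottle of gin (750 mL) €35.64: beer, wine and spirits, buyer-exempt → 0% → €0.00
Orange juice (64 oz) €4.25: unprepared groceries → 0% → €0.00
Six-pack IPA €13.42: beer, wine and spirits, buyer-exempt → 0% → €0.00
Hard cider (6-pack) €11.97: beer, wine and spirits, buyer-exempt → 0% → €0.00
Subtotal = €91.61; tax = €0.00; total due = €91.61

€91.61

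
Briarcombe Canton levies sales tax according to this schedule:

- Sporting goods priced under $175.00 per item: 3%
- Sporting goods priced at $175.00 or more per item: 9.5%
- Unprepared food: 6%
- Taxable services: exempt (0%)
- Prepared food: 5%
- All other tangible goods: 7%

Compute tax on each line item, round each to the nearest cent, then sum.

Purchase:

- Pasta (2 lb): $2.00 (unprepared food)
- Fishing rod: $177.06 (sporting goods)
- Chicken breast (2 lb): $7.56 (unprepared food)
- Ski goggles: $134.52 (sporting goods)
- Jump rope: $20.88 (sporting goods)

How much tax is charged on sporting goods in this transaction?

$21.49

Fishing rod $177.06: sporting goods, $175.00 or more → 9.5% → $16.82
Ski goggles $134.52: sporting goods, under $175.00 → 3% → $4.04
Jump rope $20.88: sporting goods, under $175.00 → 3% → $0.63
Tax on sporting goods = $16.82 + $4.04 + $0.63 = $21.49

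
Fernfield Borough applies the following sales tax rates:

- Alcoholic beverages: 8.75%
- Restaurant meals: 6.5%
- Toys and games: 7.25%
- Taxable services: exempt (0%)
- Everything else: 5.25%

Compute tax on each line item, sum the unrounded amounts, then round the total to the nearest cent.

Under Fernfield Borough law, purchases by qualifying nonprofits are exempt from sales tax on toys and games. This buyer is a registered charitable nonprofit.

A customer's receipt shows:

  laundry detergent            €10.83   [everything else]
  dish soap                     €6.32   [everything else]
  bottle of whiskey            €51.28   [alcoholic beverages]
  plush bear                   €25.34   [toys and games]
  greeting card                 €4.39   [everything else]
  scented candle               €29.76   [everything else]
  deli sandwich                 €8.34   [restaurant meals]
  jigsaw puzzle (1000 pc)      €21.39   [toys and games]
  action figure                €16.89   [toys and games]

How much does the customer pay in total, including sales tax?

Laundry detergent €10.83: everything else → 5.25% → €0.568575
Dish soap €6.32: everything else → 5.25% → €0.3318
Bottle of whiskey €51.28: alcoholic beverages → 8.75% → €4.487
Plush bear €25.34: toys and games, buyer-exempt → 0% → €0.00
Greeting card €4.39: everything else → 5.25% → €0.230475
Scented candle €29.76: everything else → 5.25% → €1.5624
Deli sandwich €8.34: restaurant meals → 6.5% → €0.5421
Jigsaw puzzle (1000 pc) €21.39: toys and games, buyer-exempt → 0% → €0.00
Action figure €16.89: toys and games, buyer-exempt → 0% → €0.00
Subtotal = €174.54; unrounded tax = €7.72235 → €7.72; total due = €182.26

€182.26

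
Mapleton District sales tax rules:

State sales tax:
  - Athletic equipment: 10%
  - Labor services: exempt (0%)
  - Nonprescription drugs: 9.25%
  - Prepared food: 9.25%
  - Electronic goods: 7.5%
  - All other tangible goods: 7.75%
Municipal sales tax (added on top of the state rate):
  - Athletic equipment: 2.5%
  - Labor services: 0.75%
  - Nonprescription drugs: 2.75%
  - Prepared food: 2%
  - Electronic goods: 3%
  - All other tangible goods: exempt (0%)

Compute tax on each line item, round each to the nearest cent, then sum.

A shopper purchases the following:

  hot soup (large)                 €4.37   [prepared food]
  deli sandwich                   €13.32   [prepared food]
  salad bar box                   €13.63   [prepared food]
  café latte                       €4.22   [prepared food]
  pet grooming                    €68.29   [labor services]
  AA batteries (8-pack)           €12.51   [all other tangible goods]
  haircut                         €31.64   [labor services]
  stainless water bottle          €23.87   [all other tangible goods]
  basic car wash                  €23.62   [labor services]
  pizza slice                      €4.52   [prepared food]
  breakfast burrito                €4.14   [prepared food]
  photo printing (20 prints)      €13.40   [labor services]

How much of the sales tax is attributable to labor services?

€1.03

Pet grooming €68.29: labor services → 0% + 0.75% municipal = 0.75% → €0.51
Haircut €31.64: labor services → 0% + 0.75% municipal = 0.75% → €0.24
Basic car wash €23.62: labor services → 0% + 0.75% municipal = 0.75% → €0.18
Photo printing (20 prints) €13.40: labor services → 0% + 0.75% municipal = 0.75% → €0.10
Tax on labor services = €0.51 + €0.24 + €0.18 + €0.10 = €1.03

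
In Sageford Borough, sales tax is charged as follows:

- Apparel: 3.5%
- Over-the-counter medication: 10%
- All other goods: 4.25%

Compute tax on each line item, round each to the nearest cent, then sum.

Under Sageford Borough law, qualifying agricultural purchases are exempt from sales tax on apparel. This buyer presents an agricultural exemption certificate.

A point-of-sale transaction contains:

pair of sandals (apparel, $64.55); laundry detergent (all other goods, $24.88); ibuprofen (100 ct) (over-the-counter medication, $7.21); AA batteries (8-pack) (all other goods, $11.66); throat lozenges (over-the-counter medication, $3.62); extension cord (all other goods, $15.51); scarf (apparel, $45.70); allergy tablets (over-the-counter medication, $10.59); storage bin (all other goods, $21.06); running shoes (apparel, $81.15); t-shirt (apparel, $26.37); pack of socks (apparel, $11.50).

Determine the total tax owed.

Pair of sandals $64.55: apparel, buyer-exempt → 0% → $0.00
Laundry detergent $24.88: all other goods → 4.25% → $1.06
Ibuprofen (100 ct) $7.21: over-the-counter medication → 10% → $0.72
AA batteries (8-pack) $11.66: all other goods → 4.25% → $0.50
Throat lozenges $3.62: over-the-counter medication → 10% → $0.36
Extension cord $15.51: all other goods → 4.25% → $0.66
Scarf $45.70: apparel, buyer-exempt → 0% → $0.00
Allergy tablets $10.59: over-the-counter medication → 10% → $1.06
Storage bin $21.06: all other goods → 4.25% → $0.90
Running shoes $81.15: apparel, buyer-exempt → 0% → $0.00
T-shirt $26.37: apparel, buyer-exempt → 0% → $0.00
Pack of socks $11.50: apparel, buyer-exempt → 0% → $0.00
Total tax = $1.06 + $0.72 + $0.50 + $0.36 + $0.66 + $1.06 + $0.90 = $5.26

$5.26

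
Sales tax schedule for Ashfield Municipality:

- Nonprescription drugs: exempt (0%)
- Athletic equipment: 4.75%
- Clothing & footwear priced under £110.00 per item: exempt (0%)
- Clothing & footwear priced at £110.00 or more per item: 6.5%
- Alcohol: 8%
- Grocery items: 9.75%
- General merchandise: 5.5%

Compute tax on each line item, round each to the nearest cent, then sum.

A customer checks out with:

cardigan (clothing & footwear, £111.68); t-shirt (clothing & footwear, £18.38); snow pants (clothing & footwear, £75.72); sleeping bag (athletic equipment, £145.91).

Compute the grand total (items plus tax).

Cardigan £111.68: clothing & footwear, £110.00 or more → 6.5% → £7.26
T-shirt £18.38: clothing & footwear, under £110.00 → 0% → £0.00
Snow pants £75.72: clothing & footwear, under £110.00 → 0% → £0.00
Sleeping bag £145.91: athletic equipment → 4.75% → £6.93
Subtotal = £351.69; tax = £14.19; total due = £365.88

£365.88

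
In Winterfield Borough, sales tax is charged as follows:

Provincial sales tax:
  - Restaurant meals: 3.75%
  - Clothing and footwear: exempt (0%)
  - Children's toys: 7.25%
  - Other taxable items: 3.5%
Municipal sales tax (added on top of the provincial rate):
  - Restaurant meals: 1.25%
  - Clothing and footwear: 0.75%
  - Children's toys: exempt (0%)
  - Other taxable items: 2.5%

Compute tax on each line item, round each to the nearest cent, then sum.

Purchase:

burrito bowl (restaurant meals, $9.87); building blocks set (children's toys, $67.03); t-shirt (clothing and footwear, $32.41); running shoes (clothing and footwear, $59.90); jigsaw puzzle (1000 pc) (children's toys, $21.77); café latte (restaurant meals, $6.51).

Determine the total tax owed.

$7.95

Burrito bowl $9.87: restaurant meals → 3.75% + 1.25% municipal = 5% → $0.49
Building blocks set $67.03: children's toys → 7.25% + 0% municipal = 7.25% → $4.86
T-shirt $32.41: clothing and footwear → 0% + 0.75% municipal = 0.75% → $0.24
Running shoes $59.90: clothing and footwear → 0% + 0.75% municipal = 0.75% → $0.45
Jigsaw puzzle (1000 pc) $21.77: children's toys → 7.25% + 0% municipal = 7.25% → $1.58
Café latte $6.51: restaurant meals → 3.75% + 1.25% municipal = 5% → $0.33
Total tax = $0.49 + $4.86 + $0.24 + $0.45 + $1.58 + $0.33 = $7.95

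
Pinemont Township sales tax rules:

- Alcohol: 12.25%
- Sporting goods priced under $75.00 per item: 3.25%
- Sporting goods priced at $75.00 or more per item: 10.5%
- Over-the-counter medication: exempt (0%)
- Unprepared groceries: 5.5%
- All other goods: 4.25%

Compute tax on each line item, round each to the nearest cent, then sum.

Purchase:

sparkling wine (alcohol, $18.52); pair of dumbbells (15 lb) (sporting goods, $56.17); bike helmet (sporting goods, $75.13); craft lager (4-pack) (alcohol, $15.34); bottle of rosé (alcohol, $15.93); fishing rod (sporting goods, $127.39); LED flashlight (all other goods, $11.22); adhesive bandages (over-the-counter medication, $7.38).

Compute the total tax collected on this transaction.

Sparkling wine $18.52: alcohol → 12.25% → $2.27
Pair of dumbbells (15 lb) $56.17: sporting goods, under $75.00 → 3.25% → $1.83
Bike helmet $75.13: sporting goods, $75.00 or more → 10.5% → $7.89
Craft lager (4-pack) $15.34: alcohol → 12.25% → $1.88
Bottle of rosé $15.93: alcohol → 12.25% → $1.95
Fishing rod $127.39: sporting goods, $75.00 or more → 10.5% → $13.38
LED flashlight $11.22: all other goods → 4.25% → $0.48
Adhesive bandages $7.38: over-the-counter medication → 0% → $0.00
Total tax = $2.27 + $1.83 + $7.89 + $1.88 + $1.95 + $13.38 + $0.48 = $29.68

$29.68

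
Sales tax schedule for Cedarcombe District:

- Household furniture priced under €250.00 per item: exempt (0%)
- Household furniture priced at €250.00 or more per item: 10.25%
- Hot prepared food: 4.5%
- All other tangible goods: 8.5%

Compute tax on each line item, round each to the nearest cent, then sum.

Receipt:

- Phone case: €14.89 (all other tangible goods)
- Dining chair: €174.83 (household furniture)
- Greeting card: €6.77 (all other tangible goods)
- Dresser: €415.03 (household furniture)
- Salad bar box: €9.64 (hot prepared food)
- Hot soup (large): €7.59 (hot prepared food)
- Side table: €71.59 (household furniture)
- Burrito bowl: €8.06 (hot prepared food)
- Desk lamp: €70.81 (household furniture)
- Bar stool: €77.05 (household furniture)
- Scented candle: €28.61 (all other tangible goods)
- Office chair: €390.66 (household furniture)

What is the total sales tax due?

Phone case €14.89: all other tangible goods → 8.5% → €1.27
Dining chair €174.83: household furniture, under €250.00 → 0% → €0.00
Greeting card €6.77: all other tangible goods → 8.5% → €0.58
Dresser €415.03: household furniture, €250.00 or more → 10.25% → €42.54
Salad bar box €9.64: hot prepared food → 4.5% → €0.43
Hot soup (large) €7.59: hot prepared food → 4.5% → €0.34
Side table €71.59: household furniture, under €250.00 → 0% → €0.00
Burrito bowl €8.06: hot prepared food → 4.5% → €0.36
Desk lamp €70.81: household furniture, under €250.00 → 0% → €0.00
Bar stool €77.05: household furniture, under €250.00 → 0% → €0.00
Scented candle €28.61: all other tangible goods → 8.5% → €2.43
Office chair €390.66: household furniture, €250.00 or more → 10.25% → €40.04
Total tax = €1.27 + €0.58 + €42.54 + €0.43 + €0.34 + €0.36 + €2.43 + €40.04 = €87.99

€87.99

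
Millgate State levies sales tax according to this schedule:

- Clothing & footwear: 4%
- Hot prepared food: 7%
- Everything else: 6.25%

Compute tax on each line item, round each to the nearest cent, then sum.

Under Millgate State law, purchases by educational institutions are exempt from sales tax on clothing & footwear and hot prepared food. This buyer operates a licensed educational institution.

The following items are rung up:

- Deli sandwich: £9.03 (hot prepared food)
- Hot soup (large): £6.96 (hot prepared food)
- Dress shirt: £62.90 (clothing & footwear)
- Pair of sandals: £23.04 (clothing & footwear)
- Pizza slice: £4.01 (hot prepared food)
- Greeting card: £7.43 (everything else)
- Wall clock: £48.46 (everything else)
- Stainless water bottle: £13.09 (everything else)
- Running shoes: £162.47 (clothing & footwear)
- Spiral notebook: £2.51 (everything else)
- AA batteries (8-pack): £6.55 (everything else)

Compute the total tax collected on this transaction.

Deli sandwich £9.03: hot prepared food, buyer-exempt → 0% → £0.00
Hot soup (large) £6.96: hot prepared food, buyer-exempt → 0% → £0.00
Dress shirt £62.90: clothing & footwear, buyer-exempt → 0% → £0.00
Pair of sandals £23.04: clothing & footwear, buyer-exempt → 0% → £0.00
Pizza slice £4.01: hot prepared food, buyer-exempt → 0% → £0.00
Greeting card £7.43: everything else → 6.25% → £0.46
Wall clock £48.46: everything else → 6.25% → £3.03
Stainless water bottle £13.09: everything else → 6.25% → £0.82
Running shoes £162.47: clothing & footwear, buyer-exempt → 0% → £0.00
Spiral notebook £2.51: everything else → 6.25% → £0.16
AA batteries (8-pack) £6.55: everything else → 6.25% → £0.41
Total tax = £0.46 + £3.03 + £0.82 + £0.16 + £0.41 = £4.88

£4.88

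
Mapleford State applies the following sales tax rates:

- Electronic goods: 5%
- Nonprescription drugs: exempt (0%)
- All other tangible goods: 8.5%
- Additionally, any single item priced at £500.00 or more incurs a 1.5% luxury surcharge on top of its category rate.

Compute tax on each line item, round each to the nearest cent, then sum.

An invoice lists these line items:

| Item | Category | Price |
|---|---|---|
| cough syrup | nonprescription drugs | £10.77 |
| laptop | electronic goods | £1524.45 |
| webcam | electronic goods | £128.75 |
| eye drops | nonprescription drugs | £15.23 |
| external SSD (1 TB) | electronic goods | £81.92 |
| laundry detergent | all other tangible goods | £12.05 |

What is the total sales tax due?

£110.65

Cough syrup £10.77: nonprescription drugs → 0% → £0.00
Laptop £1524.45: electronic goods → 5% + 1.5% surcharge = 6.5% → £99.09
Webcam £128.75: electronic goods → 5% → £6.44
Eye drops £15.23: nonprescription drugs → 0% → £0.00
External SSD (1 TB) £81.92: electronic goods → 5% → £4.10
Laundry detergent £12.05: all other tangible goods → 8.5% → £1.02
Total tax = £99.09 + £6.44 + £4.10 + £1.02 = £110.65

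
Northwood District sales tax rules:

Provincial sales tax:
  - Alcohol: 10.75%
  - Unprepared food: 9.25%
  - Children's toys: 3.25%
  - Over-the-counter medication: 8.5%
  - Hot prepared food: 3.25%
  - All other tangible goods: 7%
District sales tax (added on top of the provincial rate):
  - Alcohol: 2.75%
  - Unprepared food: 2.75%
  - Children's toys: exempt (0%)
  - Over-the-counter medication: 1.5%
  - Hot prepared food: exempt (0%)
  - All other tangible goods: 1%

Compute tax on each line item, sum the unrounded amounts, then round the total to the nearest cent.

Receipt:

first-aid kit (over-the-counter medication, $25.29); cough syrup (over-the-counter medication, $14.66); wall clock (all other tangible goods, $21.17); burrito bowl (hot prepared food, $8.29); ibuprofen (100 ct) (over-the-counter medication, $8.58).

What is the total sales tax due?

$6.82

First-aid kit $25.29: over-the-counter medication → 8.5% + 1.5% district = 10% → $2.529
Cough syrup $14.66: over-the-counter medication → 8.5% + 1.5% district = 10% → $1.466
Wall clock $21.17: all other tangible goods → 7% + 1% district = 8% → $1.6936
Burrito bowl $8.29: hot prepared food → 3.25% + 0% district = 3.25% → $0.269425
Ibuprofen (100 ct) $8.58: over-the-counter medication → 8.5% + 1.5% district = 10% → $0.858
Unrounded tax sum = $6.816025 → $6.82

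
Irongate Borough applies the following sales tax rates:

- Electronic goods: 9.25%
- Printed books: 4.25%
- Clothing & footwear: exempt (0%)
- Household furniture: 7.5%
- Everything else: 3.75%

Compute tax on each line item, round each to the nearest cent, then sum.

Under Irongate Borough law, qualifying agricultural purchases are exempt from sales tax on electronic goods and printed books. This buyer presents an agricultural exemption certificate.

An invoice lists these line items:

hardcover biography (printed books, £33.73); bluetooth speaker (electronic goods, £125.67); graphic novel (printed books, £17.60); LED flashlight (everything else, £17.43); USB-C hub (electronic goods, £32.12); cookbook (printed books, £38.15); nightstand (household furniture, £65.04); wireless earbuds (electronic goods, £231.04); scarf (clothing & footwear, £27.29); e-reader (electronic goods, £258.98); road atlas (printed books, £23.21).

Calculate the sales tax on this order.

Hardcover biography £33.73: printed books, buyer-exempt → 0% → £0.00
Bluetooth speaker £125.67: electronic goods, buyer-exempt → 0% → £0.00
Graphic novel £17.60: printed books, buyer-exempt → 0% → £0.00
LED flashlight £17.43: everything else → 3.75% → £0.65
USB-C hub £32.12: electronic goods, buyer-exempt → 0% → £0.00
Cookbook £38.15: printed books, buyer-exempt → 0% → £0.00
Nightstand £65.04: household furniture → 7.5% → £4.88
Wireless earbuds £231.04: electronic goods, buyer-exempt → 0% → £0.00
Scarf £27.29: clothing & footwear → 0% → £0.00
E-reader £258.98: electronic goods, buyer-exempt → 0% → £0.00
Road atlas £23.21: printed books, buyer-exempt → 0% → £0.00
Total tax = £0.65 + £4.88 = £5.53

£5.53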